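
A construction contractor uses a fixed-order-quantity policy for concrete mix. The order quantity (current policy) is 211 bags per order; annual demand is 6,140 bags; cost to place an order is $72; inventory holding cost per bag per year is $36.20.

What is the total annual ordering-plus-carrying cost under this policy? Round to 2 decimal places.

$5,914.27

Ordering: D/Q × S = 6,140/211 × $72 = $2,095.17
Holding:  Q/2 × H = 211/2 × $36.2 = $3,819.10
Total = $2,095.17 + $3,819.10 = $5,914.27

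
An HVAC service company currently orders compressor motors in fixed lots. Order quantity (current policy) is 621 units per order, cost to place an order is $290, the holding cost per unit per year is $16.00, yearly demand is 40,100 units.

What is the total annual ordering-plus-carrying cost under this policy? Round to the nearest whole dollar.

$23,694

Orders/yr = 40,100/621 = 64.573; ordering cost = 64.573 × $290 = $18,726.25
Average inventory = 621/2 = 310.5; holding cost = 310.5 × $16 = $4,968.00
Total = $18,726.25 + $4,968.00 = $23,694.25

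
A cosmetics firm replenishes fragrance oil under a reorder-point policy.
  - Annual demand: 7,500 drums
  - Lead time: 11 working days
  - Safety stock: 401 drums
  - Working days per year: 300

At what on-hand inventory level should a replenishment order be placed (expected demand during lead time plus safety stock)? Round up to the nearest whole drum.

Daily demand d = 7,500 / 300 = 25.000 drums/day
Demand during lead time = 25.000 × 11 = 275.00
Reorder point = 275.00 + 401 = 676.00 → round up

676 drums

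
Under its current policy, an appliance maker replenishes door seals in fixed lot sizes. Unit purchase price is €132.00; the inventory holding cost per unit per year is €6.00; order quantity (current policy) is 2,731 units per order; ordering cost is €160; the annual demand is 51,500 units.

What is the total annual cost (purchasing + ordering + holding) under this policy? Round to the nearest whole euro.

Annual ordering cost = (D/Q)·S = (51,500/2,731) × 160 = €3,017.21
Annual holding cost  = (Q/2)·H = (2,731/2) × 6 = €8,193.00
Purchase cost = D·C = 51,500 × 132 = €6,798,000.00
Total = €3,017.21 + €8,193.00 + €6,798,000.00 = €6,809,210.21

€6,809,210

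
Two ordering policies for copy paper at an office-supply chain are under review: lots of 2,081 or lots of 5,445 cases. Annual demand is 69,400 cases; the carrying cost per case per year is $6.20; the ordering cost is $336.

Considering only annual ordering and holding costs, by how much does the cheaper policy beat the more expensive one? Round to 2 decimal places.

$3,505.55

For each Q, cost = (D/Q)·S + (Q/2)·H.
TC(2,081) = (69,400/2,081)×336 + (2,081/2)×6.2 = $17,656.48
TC(5,445) = (69,400/5,445)×336 + (5,445/2)×6.2 = $21,162.03
Cheaper: Q = 2,081.  Difference = $3,505.55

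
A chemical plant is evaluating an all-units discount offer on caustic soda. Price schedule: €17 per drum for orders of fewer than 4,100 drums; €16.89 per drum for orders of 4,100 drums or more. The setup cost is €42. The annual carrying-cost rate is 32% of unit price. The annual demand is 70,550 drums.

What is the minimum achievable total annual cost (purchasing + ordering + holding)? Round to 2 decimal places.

€1,203,392.05

H₁ = 32%×€17 = €5.4400;  H₂ = 32%×€16.89 = €5.4048
EOQ₁ = √(2×70,550×42/5.4400) = 1,043.73  (< 4,100, feasible at tier 1)
EOQ₂ = √(2×70,550×42/5.4048) = 1,047.12  (< 4,100 → use Q = 4,100 at tier-2 price)
TC(tier 1 (EOQ₁), Q≈1,043.7) = €1,205,027.90
TC(tier 2, Q≈4,100.0) = €1,203,392.05
Minimum at tier 2: €1,203,392.05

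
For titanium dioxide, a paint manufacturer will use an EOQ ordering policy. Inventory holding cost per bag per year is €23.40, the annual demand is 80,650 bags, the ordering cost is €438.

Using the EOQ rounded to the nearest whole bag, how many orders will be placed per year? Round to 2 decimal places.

Optimal lot size Q* = (2 × 80,650 × €438 / €23.4)^½ ≈ 1,737.59 → Q = 1,738
Orders per year = D/Q = 80,650 / 1,738 = 46.404

46.40 orders per year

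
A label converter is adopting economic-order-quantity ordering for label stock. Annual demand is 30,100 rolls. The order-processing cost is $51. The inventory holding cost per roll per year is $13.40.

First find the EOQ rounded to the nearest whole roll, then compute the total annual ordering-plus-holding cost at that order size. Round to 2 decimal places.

$6,414.10

Optimal lot size Q* = (2 × 30,100 × $51 / $13.4)^½ ≈ 478.66 → Q = 479 rolls
Annual ordering cost = (D/Q)·S = (30,100/479) × 51 = $3,204.80
Annual holding cost  = (Q/2)·H = (479/2) × 13.4 = $3,209.30
Total = $3,204.80 + $3,209.30 = $6,414.10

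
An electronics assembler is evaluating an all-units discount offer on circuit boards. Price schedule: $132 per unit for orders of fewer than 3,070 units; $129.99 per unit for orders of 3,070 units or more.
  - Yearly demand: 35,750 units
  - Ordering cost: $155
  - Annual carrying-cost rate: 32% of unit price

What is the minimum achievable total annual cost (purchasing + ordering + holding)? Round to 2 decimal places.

H₁ = 32%×$132 = $42.2400;  H₂ = 32%×$129.99 = $41.5968
EOQ₁ = √(2×35,750×155/42.2400) = 512.22  (< 3,070, feasible at tier 1)
EOQ₂ = √(2×35,750×155/41.5968) = 516.17  (< 3,070 → use Q = 3,070 at tier-2 price)
TC(tier 1 (EOQ₁), Q≈512.2) = $4,740,636.19
TC(tier 2, Q≈3,070.0) = $4,712,798.56
Minimum at tier 2: $4,712,798.56

$4,712,798.56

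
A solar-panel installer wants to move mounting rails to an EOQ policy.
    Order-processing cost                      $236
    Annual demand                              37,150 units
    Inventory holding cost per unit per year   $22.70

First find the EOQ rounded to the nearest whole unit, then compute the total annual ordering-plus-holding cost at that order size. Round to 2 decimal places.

$19,950.94

Q* = √(2·D·S / H) = √(2·37,150·236 / 22.7) = √772,458.1 ≈ 878.90 → Q = 879 units
Orders/yr = 37,150/879 = 42.264; ordering cost = 42.264 × $236 = $9,974.29
Average inventory = 879/2 = 439.5; holding cost = 439.5 × $22.7 = $9,976.65
Total = $9,974.29 + $9,976.65 = $19,950.94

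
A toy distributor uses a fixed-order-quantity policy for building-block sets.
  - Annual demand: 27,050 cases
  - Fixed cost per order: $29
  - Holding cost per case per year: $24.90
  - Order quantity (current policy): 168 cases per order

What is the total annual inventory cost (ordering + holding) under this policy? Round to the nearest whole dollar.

$6,761

Orders/yr = 27,050/168 = 161.012; ordering cost = 161.012 × $29 = $4,669.35
Average inventory = 168/2 = 84; holding cost = 84 × $24.9 = $2,091.60
Total = $4,669.35 + $2,091.60 = $6,760.95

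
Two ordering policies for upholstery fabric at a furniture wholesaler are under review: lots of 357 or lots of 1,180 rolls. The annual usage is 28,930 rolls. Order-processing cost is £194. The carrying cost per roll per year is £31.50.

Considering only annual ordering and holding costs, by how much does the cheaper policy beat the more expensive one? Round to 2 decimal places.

For each Q, cost = (D/Q)·S + (Q/2)·H.
TC(357) = (28,930/357)×194 + (357/2)×31.5 = £21,343.81
TC(1,180) = (28,930/1,180)×194 + (1,180/2)×31.5 = £23,341.29
Lots of 357 are cheaper by £1,997.47.

£1,997.47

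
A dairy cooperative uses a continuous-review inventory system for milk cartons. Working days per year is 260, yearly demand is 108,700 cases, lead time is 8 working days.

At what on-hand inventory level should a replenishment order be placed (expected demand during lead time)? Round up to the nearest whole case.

Daily demand d = 108,700 / 260 = 418.077 cases/day
Demand during lead time = 418.077 × 8 = 3,344.62
Reorder point = 3,344.62 → round up

3,345 cases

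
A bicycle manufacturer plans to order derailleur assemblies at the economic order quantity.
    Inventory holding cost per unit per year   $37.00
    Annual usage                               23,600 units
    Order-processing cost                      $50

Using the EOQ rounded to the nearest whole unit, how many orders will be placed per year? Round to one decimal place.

Q* = √(2·D·S / H) = √(2·23,600·50 / 37) = √63,783.8 ≈ 252.55 → Q = 253
N = D/Q = 23,600/253 ≈ 93.281 orders/yr

93.3 orders per year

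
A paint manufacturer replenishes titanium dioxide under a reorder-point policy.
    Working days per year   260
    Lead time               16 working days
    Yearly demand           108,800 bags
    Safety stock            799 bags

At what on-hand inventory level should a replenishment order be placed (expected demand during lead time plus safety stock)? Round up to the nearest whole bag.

Daily demand d = 108,800 / 260 = 418.462 bags/day
Demand during lead time = 418.462 × 16 = 6,695.38
Reorder point = 6,695.38 + 799 = 7,494.38 → round up

7,495 bags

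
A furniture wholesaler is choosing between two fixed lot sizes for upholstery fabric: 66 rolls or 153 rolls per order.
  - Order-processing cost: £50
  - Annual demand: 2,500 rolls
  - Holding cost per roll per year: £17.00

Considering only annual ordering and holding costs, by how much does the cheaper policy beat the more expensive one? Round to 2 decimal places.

For each Q, cost = (D/Q)·S + (Q/2)·H.
TC(66) = (2,500/66)×50 + (66/2)×17 = £2,454.94
TC(153) = (2,500/153)×50 + (153/2)×17 = £2,117.49
Cheaper: Q = 153.  Difference = £337.45

£337.45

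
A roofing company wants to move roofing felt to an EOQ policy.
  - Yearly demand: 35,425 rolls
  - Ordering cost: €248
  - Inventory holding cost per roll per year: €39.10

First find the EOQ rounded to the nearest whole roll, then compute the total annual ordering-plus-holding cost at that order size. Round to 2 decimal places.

€26,211.04

EOQ = √(2DS/H) = √(2 × 35,425 × 248 / 39.1)
    = √(449,381.07) ≈ 670.36 → Q = 670 rolls
Orders/yr = 35,425/670 = 52.873; ordering cost = 52.873 × €248 = €13,112.54
Average inventory = 670/2 = 335; holding cost = 335 × €39.1 = €13,098.50
Total = €13,112.54 + €13,098.50 = €26,211.04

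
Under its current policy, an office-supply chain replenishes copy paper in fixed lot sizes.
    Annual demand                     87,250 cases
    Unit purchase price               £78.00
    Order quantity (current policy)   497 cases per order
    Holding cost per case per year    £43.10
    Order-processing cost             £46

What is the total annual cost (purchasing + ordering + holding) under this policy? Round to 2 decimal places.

£6,824,285.80

Annual ordering cost = (D/Q)·S = (87,250/497) × 46 = £8,075.45
Annual holding cost  = (Q/2)·H = (497/2) × 43.1 = £10,710.35
Purchase cost = D·C = 87,250 × 78 = £6,805,500.00
Total = £8,075.45 + £10,710.35 + £6,805,500.00 = £6,824,285.80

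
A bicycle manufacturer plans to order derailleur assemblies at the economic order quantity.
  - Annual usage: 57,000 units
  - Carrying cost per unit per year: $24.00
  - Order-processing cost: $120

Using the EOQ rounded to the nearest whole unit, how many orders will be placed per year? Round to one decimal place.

Q* = √(2·D·S / H) = √(2·57,000·120 / 24) = √570,000.0 ≈ 754.98 → Q = 755
Orders per year = D/Q = 57,000 / 755 = 75.497

75.5 orders per year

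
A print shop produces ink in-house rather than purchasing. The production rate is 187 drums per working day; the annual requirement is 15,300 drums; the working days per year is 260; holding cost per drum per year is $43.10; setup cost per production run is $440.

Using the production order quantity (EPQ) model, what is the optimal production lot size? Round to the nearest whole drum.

Daily demand d = 15,300/260 = 58.846; p = 187; 1 − d/p = 0.68531
EPQ = √(2DS / (H(1 − d/p)))
    = √(2 × 15,300 × 440 / (43.1 × 0.68531)) ≈ 675.15

675 drums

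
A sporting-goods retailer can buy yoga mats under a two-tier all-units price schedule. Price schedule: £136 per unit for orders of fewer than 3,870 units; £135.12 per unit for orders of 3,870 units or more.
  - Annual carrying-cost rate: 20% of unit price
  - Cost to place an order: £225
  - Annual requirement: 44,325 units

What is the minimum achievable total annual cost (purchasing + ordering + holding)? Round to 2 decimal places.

£6,044,062.47

H₁ = 20%×£136 = £27.2000;  H₂ = 20%×£135.12 = £27.0240
EOQ₁ = √(2×44,325×225/27.2000) = 856.34  (< 3,870, feasible at tier 1)
EOQ₂ = √(2×44,325×225/27.0240) = 859.12  (< 3,870 → use Q = 3,870 at tier-2 price)
TC(tier 1 (EOQ₁), Q≈856.3) = £6,051,492.45
TC(tier 2, Q≈3,870.0) = £6,044,062.47
Minimum at tier 2: £6,044,062.47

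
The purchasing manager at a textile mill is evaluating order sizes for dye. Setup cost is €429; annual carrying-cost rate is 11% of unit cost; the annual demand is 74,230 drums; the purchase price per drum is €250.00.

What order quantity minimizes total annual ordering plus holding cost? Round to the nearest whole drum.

Carrying cost H = €250 × 11% = €27.5000/drum/yr
2DS/H = 2·74,230·429/27.5 = 2,315,976.00
EOQ = √2,315,976.00 ≈ 1,521.83

1,522 drums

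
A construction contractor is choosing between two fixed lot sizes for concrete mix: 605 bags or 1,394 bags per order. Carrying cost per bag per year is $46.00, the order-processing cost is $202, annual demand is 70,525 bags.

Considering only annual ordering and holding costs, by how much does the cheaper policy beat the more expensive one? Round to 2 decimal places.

$4,819.36

For each Q, cost = (D/Q)·S + (Q/2)·H.
TC(605) = (70,525/605)×202 + (605/2)×46 = $37,462.19
TC(1,394) = (70,525/1,394)×202 + (1,394/2)×46 = $42,281.55
Lots of 605 are cheaper by $4,819.36.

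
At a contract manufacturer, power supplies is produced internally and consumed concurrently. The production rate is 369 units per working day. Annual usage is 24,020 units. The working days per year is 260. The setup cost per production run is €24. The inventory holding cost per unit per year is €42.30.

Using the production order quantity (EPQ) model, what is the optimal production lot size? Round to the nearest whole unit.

191 units

d = 24,020/260 = 92.3846 units/day;  effective holding cost H(1 − d/p) = 42.3·(1 − 92.3846/369) = 31.70957
Q* = √(2DS / H_eff) = √(2·24,020·24 / 31.70957) ≈ 190.68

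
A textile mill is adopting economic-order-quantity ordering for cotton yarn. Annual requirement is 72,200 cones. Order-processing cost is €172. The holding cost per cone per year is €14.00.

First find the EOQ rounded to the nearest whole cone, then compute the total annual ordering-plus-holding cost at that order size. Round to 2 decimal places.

€18,647.12

Optimal lot size Q* = (2 × 72,200 × €172 / €14)^½ ≈ 1,331.94 → Q = 1,332 cones
Annual ordering cost = (D/Q)·S = (72,200/1,332) × 172 = €9,323.12
Annual holding cost  = (Q/2)·H = (1,332/2) × 14 = €9,324.00
Total = €9,323.12 + €9,324.00 = €18,647.12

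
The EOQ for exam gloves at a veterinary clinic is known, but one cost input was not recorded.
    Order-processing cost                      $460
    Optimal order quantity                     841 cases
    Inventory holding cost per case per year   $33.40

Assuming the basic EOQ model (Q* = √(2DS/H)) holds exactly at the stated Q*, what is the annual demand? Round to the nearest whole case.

25,677 cases per year

Since Q* = (2DS/H)^½, squaring gives Q*²·H = 2DS.
D = Q²H / (2S) = 841² × 33.4 / (2 × 460) = 25,677.38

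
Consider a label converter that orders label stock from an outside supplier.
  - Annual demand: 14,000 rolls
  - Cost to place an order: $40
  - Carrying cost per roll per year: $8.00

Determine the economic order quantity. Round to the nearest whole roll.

EOQ = √(2DS/H) = √(2 × 14,000 × 40 / 8)
    = √(140,000.00) ≈ 374.17

374 rolls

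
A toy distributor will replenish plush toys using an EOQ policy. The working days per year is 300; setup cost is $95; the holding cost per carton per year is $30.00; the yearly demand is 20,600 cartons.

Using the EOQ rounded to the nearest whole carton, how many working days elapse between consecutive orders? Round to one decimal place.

Optimal lot size Q* = (2 × 20,600 × $95 / $30)^½ ≈ 361.20 → Q = 361 cartons
Cycle time = (working days × Q)/D = (300 × 361) / 20,600 = 5.257 days

5.3 days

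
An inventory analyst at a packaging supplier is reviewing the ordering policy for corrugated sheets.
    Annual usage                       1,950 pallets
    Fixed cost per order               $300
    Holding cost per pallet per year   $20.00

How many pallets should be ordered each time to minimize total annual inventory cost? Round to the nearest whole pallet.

242 pallets

Q* = √(2·D·S / H) = √(2·1,950·300 / 20) = √58,500.0 ≈ 241.87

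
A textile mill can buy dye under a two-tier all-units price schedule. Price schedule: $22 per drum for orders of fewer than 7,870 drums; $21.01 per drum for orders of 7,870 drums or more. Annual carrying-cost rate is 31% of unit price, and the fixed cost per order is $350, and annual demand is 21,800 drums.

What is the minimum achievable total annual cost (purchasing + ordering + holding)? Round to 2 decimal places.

$484,616.55

H₁ = 31%×$22 = $6.8200;  H₂ = 31%×$21.01 = $6.5131
EOQ₁ = √(2×21,800×350/6.8200) = 1,495.84  (< 7,870, feasible at tier 1)
EOQ₂ = √(2×21,800×350/6.5131) = 1,530.68  (< 7,870 → use Q = 7,870 at tier-2 price)
TC(tier 1 (EOQ₁), Q≈1,495.8) = $489,801.63
TC(tier 2, Q≈7,870.0) = $484,616.55
Minimum at tier 2: $484,616.55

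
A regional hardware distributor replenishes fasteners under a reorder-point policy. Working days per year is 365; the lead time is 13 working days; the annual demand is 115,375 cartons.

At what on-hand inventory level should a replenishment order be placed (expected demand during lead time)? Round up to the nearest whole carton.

Daily demand d = 115,375 / 365 = 316.096 cartons/day
Demand during lead time = 316.096 × 13 = 4,109.25
Reorder point = 4,109.25 → round up

4,110 cartons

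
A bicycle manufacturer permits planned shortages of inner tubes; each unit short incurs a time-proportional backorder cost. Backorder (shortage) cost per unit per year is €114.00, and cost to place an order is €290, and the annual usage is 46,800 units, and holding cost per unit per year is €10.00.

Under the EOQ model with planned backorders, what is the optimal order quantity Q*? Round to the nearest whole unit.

1,718 units

Q* = √(2DS/H) · √((H + b)/b)
   = √(2 × 46,800 × 290 / 10) · √((10 + 114) / 114)
   = 1,647.544 × 1.0429 ≈ 1,718.29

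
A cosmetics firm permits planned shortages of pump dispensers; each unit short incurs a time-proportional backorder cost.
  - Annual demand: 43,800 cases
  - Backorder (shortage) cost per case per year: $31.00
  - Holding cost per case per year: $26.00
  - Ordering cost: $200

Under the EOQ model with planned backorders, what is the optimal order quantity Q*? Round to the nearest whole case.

Basic EOQ = √(2·43,800·200/26) = 820.881
Backorder adjustment √((H+b)/b) = √((26+31)/31) = 1.3560
Q* = 820.881 × 1.3560 ≈ 1,113.11

1,113 cases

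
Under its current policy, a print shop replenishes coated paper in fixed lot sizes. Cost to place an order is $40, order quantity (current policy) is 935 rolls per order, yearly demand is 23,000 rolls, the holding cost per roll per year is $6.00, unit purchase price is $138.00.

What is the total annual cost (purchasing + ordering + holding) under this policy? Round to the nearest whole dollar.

$3,177,789

Ordering: D/Q × S = 23,000/935 × $40 = $983.96
Holding:  Q/2 × H = 935/2 × $6 = $2,805.00
Purchase cost = D·C = 23,000 × 138 = $3,174,000.00
Total = $983.96 + $2,805.00 + $3,174,000.00 = $3,177,788.96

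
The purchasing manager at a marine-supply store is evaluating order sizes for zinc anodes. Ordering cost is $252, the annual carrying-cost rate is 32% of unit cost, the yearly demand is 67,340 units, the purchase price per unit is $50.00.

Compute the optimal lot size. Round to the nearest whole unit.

Carrying cost H = $50 × 32% = $16.0000/unit/yr
EOQ = √(2DS/H) = √(2 × 67,340 × 252 / 16)
    = √(2,121,210.00) ≈ 1,456.44

1,456 units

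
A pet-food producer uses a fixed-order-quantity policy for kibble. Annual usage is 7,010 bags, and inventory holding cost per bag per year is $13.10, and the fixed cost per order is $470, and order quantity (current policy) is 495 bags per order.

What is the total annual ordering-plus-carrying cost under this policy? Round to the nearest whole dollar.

Annual ordering cost = (D/Q)·S = (7,010/495) × 470 = $6,655.96
Annual holding cost  = (Q/2)·H = (495/2) × 13.1 = $3,242.25
Total = $6,655.96 + $3,242.25 = $9,898.21

$9,898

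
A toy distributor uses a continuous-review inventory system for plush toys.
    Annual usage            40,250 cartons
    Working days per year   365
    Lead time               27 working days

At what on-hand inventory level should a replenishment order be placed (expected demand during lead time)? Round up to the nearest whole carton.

2,978 cartons

Daily demand d = 40,250 / 365 = 110.274 cartons/day
Demand during lead time = 110.274 × 27 = 2,977.40
Reorder point = 2,977.40 → round up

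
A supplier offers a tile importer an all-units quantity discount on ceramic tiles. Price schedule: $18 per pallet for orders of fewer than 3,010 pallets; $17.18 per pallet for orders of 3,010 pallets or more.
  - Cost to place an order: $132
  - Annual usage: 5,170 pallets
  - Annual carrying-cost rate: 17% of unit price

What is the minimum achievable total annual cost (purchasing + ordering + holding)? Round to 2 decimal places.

$93,442.83

H₁ = 17%×$18 = $3.0600;  H₂ = 17%×$17.18 = $2.9206
EOQ₁ = √(2×5,170×132/3.0600) = 667.86  (< 3,010, feasible at tier 1)
EOQ₂ = √(2×5,170×132/2.9206) = 683.61  (< 3,010 → use Q = 3,010 at tier-2 price)
TC(tier 1 (EOQ₁), Q≈667.9) = $95,103.66
TC(tier 2, Q≈3,010.0) = $93,442.83
Minimum at tier 2: $93,442.83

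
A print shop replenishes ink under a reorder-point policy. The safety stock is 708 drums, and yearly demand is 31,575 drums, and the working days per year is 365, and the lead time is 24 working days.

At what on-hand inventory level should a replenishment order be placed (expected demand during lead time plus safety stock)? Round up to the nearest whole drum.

2,785 drums

Daily demand d = 31,575 / 365 = 86.507 drums/day
Demand during lead time = 86.507 × 24 = 2,076.16
Reorder point = 2,076.16 + 708 = 2,784.16 → round up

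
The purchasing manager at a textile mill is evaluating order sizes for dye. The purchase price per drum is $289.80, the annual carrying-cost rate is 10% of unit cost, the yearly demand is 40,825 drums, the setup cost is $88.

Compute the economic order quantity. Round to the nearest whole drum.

H = i·C = 0.1 × $289.8 = $28.9800 per drum-year
2DS/H = 2·40,825·88/28.98 = 247,936.51
EOQ = √247,936.51 ≈ 497.93

498 drums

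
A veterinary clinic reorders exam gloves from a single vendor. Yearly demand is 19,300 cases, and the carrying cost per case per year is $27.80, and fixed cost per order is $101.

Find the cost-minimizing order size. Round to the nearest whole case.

EOQ = √(2DS/H) = √(2 × 19,300 × 101 / 27.8)
    = √(140,237.41) ≈ 374.48

374 cases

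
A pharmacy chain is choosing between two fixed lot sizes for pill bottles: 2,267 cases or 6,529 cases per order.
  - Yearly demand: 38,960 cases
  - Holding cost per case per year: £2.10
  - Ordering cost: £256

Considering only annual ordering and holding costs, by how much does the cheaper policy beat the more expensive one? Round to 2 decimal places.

For each Q, cost = (D/Q)·S + (Q/2)·H.
TC(2,267) = (38,960/2,267)×256 + (2,267/2)×2.1 = £6,779.89
TC(6,529) = (38,960/6,529)×256 + (6,529/2)×2.1 = £8,383.06
Lots of 2,267 are cheaper by £1,603.17.

£1,603.17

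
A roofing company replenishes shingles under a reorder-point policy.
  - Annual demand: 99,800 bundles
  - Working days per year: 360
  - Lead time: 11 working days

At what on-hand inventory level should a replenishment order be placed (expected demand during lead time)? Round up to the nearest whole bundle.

Daily demand d = 99,800 / 360 = 277.222 bundles/day
Demand during lead time = 277.222 × 11 = 3,049.44
Reorder point = 3,049.44 → round up

3,050 bundles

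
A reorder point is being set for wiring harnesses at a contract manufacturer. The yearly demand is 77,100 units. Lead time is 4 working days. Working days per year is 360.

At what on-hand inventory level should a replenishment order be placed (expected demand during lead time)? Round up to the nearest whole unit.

857 units

Daily demand d = 77,100 / 360 = 214.167 units/day
Demand during lead time = 214.167 × 4 = 856.67
Reorder point = 856.67 → round up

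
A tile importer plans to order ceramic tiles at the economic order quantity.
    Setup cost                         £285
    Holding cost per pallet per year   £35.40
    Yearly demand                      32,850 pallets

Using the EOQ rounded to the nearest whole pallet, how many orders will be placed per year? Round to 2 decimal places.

Optimal lot size Q* = (2 × 32,850 × £285 / £35.4)^½ ≈ 727.28 → Q = 727
Orders per year = D/Q = 32,850 / 727 = 45.186

45.19 orders per year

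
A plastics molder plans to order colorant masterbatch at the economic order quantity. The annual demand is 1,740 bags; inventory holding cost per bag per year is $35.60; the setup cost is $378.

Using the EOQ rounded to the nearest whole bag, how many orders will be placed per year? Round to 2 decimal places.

2DS/H = 2·1,740·378/35.6 = 36,950.56
EOQ = √36,950.56 ≈ 192.23 → Q = 192
N = D/Q = 1,740/192 ≈ 9.062 orders/yr

9.06 orders per year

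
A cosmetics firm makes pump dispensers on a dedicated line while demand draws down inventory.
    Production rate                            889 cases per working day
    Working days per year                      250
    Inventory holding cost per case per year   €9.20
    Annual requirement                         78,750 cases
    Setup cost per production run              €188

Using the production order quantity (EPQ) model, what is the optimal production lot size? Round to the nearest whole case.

d = 78,750/250 = 315.0000 cases/day;  effective holding cost H(1 − d/p) = 9.2·(1 − 315.0000/889) = 5.94016
Q* = √(2DS / H_eff) = √(2·78,750·188 / 5.94016) ≈ 2,232.65

2,233 cases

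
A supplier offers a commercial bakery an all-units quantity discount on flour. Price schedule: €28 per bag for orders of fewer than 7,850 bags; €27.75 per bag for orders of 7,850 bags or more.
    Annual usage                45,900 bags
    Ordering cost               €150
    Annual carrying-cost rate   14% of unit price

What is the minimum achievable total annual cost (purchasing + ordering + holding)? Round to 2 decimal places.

€1,289,850.70

H₁ = 14%×€28 = €3.9200;  H₂ = 14%×€27.75 = €3.8850
EOQ₁ = √(2×45,900×150/3.9200) = 1,874.23  (< 7,850, feasible at tier 1)
EOQ₂ = √(2×45,900×150/3.8850) = 1,882.66  (< 7,850 → use Q = 7,850 at tier-2 price)
TC(tier 1 (EOQ₁), Q≈1,874.2) = €1,292,547.00
TC(tier 2, Q≈7,850.0) = €1,289,850.70
Minimum at tier 2: €1,289,850.70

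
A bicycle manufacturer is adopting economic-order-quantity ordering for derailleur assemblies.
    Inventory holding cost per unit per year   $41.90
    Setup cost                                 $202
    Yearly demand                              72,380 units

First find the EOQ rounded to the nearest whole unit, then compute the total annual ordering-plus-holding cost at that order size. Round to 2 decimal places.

$35,003.14

2DS/H = 2·72,380·202/41.9 = 697,888.31
EOQ = √697,888.31 ≈ 835.40 → Q = 835 units
Orders/yr = 72,380/835 = 86.683; ordering cost = 86.683 × $202 = $17,509.89
Average inventory = 835/2 = 417.5; holding cost = 417.5 × $41.9 = $17,493.25
Total = $17,509.89 + $17,493.25 = $35,003.14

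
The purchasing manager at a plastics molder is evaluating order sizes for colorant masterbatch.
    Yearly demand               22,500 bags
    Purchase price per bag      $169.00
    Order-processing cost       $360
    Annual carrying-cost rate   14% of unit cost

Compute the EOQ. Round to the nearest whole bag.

827 bags

Holding cost per bag per year: H = 14% × $169 = $23.6600
EOQ = √(2DS/H) = √(2 × 22,500 × 360 / 23.66)
    = √(684,699.92) ≈ 827.47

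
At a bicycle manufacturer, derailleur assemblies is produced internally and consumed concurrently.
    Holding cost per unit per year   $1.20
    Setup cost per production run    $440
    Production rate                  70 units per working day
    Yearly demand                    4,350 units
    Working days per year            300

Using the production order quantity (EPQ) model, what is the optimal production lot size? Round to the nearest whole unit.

2,006 units

d = 4,350/300 = 14.5000 units/day;  effective holding cost H(1 − d/p) = 1.2·(1 − 14.5000/70) = 0.95143
Q* = √(2DS / H_eff) = √(2·4,350·440 / 0.95143) ≈ 2,005.85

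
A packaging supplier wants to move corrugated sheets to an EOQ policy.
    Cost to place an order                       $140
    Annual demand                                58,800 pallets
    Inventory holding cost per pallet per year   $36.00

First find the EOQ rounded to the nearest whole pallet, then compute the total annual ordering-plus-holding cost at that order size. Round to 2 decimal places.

$24,345.51

EOQ = √(2DS/H) = √(2 × 58,800 × 140 / 36)
    = √(457,333.33) ≈ 676.26 → Q = 676 pallets
Annual ordering cost = (D/Q)·S = (58,800/676) × 140 = $12,177.51
Annual holding cost  = (Q/2)·H = (676/2) × 36 = $12,168.00
Total = $12,177.51 + $12,168.00 = $24,345.51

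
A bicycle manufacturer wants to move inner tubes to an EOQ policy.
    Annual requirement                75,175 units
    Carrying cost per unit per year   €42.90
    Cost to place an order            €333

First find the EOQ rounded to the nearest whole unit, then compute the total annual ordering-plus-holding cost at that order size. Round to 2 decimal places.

Optimal lot size Q* = (2 × 75,175 × €333 / €42.9)^½ ≈ 1,080.30 → Q = 1,080 units
Ordering: D/Q × S = 75,175/1,080 × €333 = €23,178.96
Holding:  Q/2 × H = 1,080/2 × €42.9 = €23,166.00
Total = €23,178.96 + €23,166.00 = €46,344.96

€46,344.96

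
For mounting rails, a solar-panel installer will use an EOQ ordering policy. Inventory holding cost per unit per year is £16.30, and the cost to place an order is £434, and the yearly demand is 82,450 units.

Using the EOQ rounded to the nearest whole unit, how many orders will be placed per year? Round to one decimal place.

39.4 orders per year

Optimal lot size Q* = (2 × 82,450 × £434 / £16.3)^½ ≈ 2,095.37 → Q = 2,095
Orders per year = D/Q = 82,450 / 2,095 = 39.356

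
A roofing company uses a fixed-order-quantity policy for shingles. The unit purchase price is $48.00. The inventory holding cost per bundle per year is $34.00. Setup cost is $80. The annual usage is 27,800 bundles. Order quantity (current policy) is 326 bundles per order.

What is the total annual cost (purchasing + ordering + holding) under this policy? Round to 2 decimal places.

Annual ordering cost = (D/Q)·S = (27,800/326) × 80 = $6,822.09
Annual holding cost  = (Q/2)·H = (326/2) × 34 = $5,542.00
Purchase cost = D·C = 27,800 × 48 = $1,334,400.00
Total = $6,822.09 + $5,542.00 + $1,334,400.00 = $1,346,764.09

$1,346,764.09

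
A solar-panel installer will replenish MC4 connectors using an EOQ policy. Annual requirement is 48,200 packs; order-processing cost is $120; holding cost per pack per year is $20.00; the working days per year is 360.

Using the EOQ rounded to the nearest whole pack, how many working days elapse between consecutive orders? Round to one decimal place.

5.7 days

2DS/H = 2·48,200·120/20 = 578,400.00
EOQ = √578,400.00 ≈ 760.53 → Q = 761 packs
Days between orders = 360 / (D/Q) = 360 / 63.338 ≈ 5.684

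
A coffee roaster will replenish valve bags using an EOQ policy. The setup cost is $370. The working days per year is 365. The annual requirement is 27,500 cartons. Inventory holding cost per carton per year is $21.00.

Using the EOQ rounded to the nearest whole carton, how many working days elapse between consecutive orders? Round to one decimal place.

13.1 days

Q* = √(2·D·S / H) = √(2·27,500·370 / 21) = √969,047.6 ≈ 984.40 → Q = 984 cartons
Cycle time = (working days × Q)/D = (365 × 984) / 27,500 = 13.060 days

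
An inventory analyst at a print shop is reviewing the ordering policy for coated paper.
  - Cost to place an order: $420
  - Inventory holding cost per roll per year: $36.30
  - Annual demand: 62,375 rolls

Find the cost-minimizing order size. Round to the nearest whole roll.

Q* = √(2·D·S / H) = √(2·62,375·420 / 36.3) = √1,443,388.4 ≈ 1,201.41

1,201 rolls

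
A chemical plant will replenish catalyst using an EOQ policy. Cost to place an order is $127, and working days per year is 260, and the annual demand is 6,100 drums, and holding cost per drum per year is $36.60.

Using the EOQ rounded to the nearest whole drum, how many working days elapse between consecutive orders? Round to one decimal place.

8.8 days

Optimal lot size Q* = (2 × 6,100 × $127 / $36.6)^½ ≈ 205.75 → Q = 206 drums
Days between orders = 260 / (D/Q) = 260 / 29.612 ≈ 8.780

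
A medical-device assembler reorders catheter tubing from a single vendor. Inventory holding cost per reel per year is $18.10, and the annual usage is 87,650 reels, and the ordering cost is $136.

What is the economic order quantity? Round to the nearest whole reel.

Optimal lot size Q* = (2 × 87,650 × $136 / $18.1)^½ ≈ 1,147.68

1,148 reels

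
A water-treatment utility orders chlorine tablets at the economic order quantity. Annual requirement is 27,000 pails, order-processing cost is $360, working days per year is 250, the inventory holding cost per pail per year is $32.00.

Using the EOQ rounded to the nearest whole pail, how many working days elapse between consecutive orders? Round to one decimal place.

EOQ = √(2DS/H) = √(2 × 27,000 × 360 / 32)
    = √(607,500.00) ≈ 779.42 → Q = 779 pails
T = Q/D × 250 days = 779/27,000 × 250 = 7.213 days

7.2 days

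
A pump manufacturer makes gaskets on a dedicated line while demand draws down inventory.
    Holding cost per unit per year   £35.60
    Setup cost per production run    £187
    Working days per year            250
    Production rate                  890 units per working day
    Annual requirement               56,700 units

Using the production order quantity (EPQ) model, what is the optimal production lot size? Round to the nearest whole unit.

894 units

d = 56,700/250 = 226.8000 units/day;  effective holding cost H(1 − d/p) = 35.6·(1 − 226.8000/890) = 26.52800
Q* = √(2DS / H_eff) = √(2·56,700·187 / 26.52800) ≈ 894.08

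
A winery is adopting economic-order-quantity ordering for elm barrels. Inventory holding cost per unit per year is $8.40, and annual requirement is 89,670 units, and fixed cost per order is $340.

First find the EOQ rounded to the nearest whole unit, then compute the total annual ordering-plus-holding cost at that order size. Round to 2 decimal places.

EOQ = √(2DS/H) = √(2 × 89,670 × 340 / 8.4)
    = √(7,259,000.00) ≈ 2,694.25 → Q = 2,694 units
Orders/yr = 89,670/2,694 = 33.285; ordering cost = 33.285 × $340 = $11,316.93
Average inventory = 2,694/2 = 1347; holding cost = 1347 × $8.4 = $11,314.80
Total = $11,316.93 + $11,314.80 = $22,631.73

$22,631.73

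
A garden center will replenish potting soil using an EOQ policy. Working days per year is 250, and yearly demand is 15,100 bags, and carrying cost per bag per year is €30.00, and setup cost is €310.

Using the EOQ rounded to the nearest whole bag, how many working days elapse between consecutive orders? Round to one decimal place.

9.3 days

EOQ = √(2DS/H) = √(2 × 15,100 × 310 / 30)
    = √(312,066.67) ≈ 558.63 → Q = 559 bags
Cycle time = (working days × Q)/D = (250 × 559) / 15,100 = 9.255 days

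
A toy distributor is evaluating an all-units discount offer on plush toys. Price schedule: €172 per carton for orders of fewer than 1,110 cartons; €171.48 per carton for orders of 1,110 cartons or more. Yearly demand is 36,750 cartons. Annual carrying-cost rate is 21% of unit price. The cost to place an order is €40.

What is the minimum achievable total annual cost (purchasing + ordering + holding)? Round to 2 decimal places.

€6,323,200.32

H₁ = 21%×€172 = €36.1200;  H₂ = 21%×€171.48 = €36.0108
EOQ₁ = √(2×36,750×40/36.1200) = 285.30  (< 1,110, feasible at tier 1)
EOQ₂ = √(2×36,750×40/36.0108) = 285.73  (< 1,110 → use Q = 1,110 at tier-2 price)
TC(tier 1 (EOQ₁), Q≈285.3) = €6,331,304.99
TC(tier 2, Q≈1,110.0) = €6,323,200.32
Minimum at tier 2: €6,323,200.32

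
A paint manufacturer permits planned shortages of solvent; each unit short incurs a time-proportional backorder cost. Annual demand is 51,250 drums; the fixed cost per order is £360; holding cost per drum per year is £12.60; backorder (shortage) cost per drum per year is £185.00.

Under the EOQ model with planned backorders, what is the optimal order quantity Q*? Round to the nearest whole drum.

Q* = √(2DS/H) · √((H + b)/b)
   = √(2 × 51,250 × 360 / 12.6) · √((12.6 + 185) / 185)
   = 1,711.307 × 1.0335 ≈ 1,768.62

1,769 drums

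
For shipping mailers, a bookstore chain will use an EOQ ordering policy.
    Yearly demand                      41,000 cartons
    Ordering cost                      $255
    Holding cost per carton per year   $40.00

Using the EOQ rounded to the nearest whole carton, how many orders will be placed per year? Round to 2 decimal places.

56.71 orders per year

EOQ = √(2DS/H) = √(2 × 41,000 × 255 / 40)
    = √(522,750.00) ≈ 723.01 → Q = 723
N = D/Q = 41,000/723 ≈ 56.708 orders/yr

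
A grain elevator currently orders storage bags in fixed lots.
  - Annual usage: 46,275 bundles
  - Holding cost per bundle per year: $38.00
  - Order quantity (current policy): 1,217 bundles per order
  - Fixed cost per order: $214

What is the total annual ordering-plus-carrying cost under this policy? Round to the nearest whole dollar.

$31,260

Ordering: D/Q × S = 46,275/1,217 × $214 = $8,137.10
Holding:  Q/2 × H = 1,217/2 × $38 = $23,123.00
Total = $8,137.10 + $23,123.00 = $31,260.10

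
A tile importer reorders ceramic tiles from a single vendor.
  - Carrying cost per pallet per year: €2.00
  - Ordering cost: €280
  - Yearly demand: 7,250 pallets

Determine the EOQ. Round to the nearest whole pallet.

2DS/H = 2·7,250·280/2 = 2,030,000.00
EOQ = √2,030,000.00 ≈ 1,424.78

1,425 pallets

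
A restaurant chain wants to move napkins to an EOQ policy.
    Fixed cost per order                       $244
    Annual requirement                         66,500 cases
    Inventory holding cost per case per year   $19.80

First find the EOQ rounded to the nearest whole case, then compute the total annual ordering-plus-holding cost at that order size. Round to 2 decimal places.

2DS/H = 2·66,500·244/19.8 = 1,638,989.90
EOQ = √1,638,989.90 ≈ 1,280.23 → Q = 1,280 cases
Annual ordering cost = (D/Q)·S = (66,500/1,280) × 244 = $12,676.56
Annual holding cost  = (Q/2)·H = (1,280/2) × 19.8 = $12,672.00
Total = $12,676.56 + $12,672.00 = $25,348.56

$25,348.56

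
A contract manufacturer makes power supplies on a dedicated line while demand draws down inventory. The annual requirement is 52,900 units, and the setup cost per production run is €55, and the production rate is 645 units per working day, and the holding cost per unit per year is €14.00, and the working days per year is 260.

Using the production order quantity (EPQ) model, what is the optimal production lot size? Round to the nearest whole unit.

Daily demand d = 52,900/260 = 203.462; p = 645; 1 − d/p = 0.68456
EPQ = √(2DS / (H(1 − d/p)))
    = √(2 × 52,900 × 55 / (14 × 0.68456)) ≈ 779.21

779 units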